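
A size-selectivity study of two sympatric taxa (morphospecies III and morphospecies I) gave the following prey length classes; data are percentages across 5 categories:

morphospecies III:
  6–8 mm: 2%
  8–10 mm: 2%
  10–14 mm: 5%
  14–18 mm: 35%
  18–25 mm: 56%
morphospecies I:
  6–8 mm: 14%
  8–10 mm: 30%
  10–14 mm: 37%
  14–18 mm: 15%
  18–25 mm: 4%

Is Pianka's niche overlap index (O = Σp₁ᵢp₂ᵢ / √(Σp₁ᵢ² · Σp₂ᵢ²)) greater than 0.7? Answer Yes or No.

No

Convert percentages to proportions (divide by 100).
Σ p₁ᵢp₂ᵢ = 0.0028 + 0.0060 + 0.0185 + 0.0525 + 0.0224 = 0.1022
Σp_1ᵢ² = 0.02² + 0.02² + 0.05² + 0.35² + 0.56² = 0.0004 + 0.0004 + 0.0025 + 0.1225 + 0.3136 = 0.4394
Σp_2ᵢ² = 0.14² + 0.30² + 0.37² + 0.15² + 0.04² = 0.0196 + 0.0900 + 0.1369 + 0.0225 + 0.0016 = 0.2706
O = 0.1022 / √(0.4394 × 0.2706) = 0.1022 / 0.34482 = 0.2964
O = 0.2964 < 0.7 → No.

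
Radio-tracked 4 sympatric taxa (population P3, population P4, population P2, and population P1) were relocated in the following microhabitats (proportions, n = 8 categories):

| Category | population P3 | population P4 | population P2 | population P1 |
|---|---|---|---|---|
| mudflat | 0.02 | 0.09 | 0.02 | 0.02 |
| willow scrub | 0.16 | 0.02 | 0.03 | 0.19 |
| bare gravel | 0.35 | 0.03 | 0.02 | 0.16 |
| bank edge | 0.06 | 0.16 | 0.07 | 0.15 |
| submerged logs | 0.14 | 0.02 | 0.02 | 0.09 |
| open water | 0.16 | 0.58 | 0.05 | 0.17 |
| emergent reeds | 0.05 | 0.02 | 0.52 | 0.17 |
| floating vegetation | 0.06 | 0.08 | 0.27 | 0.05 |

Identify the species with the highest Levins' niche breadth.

Σp_P3ᵢ² = 0.02² + 0.16² + 0.35² + 0.06² + 0.14² + 0.16² + 0.05² + 0.06² = 0.0004 + 0.0256 + 0.1225 + 0.0036 + 0.0196 + 0.0256 + 0.0025 + 0.0036 = 0.2034
B_P3 = 1 / 0.2034 = 4.9164
Σp_P4ᵢ² = 0.09² + 0.02² + 0.03² + 0.16² + 0.02² + 0.58² + 0.02² + 0.08² = 0.0081 + 0.0004 + 0.0009 + 0.0256 + 0.0004 + 0.3364 + 0.0004 + 0.0064 = 0.3786
B_P4 = 1 / 0.3786 = 2.6413
Σp_P2ᵢ² = 0.02² + 0.03² + 0.02² + 0.07² + 0.02² + 0.05² + 0.52² + 0.27² = 0.0004 + 0.0009 + 0.0004 + 0.0049 + 0.0004 + 0.0025 + 0.2704 + 0.0729 = 0.3528
B_P2 = 1 / 0.3528 = 2.8345
Σp_P1ᵢ² = 0.02² + 0.19² + 0.16² + 0.15² + 0.09² + 0.17² + 0.17² + 0.05² = 0.0004 + 0.0361 + 0.0256 + 0.0225 + 0.0081 + 0.0289 + 0.0289 + 0.0025 = 0.1530
B_P1 = 1 / 0.1530 = 6.5359
Highest B → broadest niche (most generalist): population P1 (B = 6.54).

population P1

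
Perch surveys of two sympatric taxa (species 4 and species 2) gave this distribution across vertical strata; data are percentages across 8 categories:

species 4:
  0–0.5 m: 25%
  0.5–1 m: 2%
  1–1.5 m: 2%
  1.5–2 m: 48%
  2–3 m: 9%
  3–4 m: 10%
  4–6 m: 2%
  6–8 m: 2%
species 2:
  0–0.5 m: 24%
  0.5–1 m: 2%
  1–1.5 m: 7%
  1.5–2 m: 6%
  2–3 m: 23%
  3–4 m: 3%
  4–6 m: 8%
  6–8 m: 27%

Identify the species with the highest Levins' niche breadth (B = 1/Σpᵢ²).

Convert percentages to proportions (divide by 100).
Σp_4ᵢ² = 0.25² + 0.02² + 0.02² + 0.48² + 0.09² + 0.10² + 0.02² + 0.02² = 0.0625 + 0.0004 + 0.0004 + 0.2304 + 0.0081 + 0.0100 + 0.0004 + 0.0004 = 0.3126
B_4 = 1 / 0.3126 = 3.1990
Σp_2ᵢ² = 0.24² + 0.02² + 0.07² + 0.06² + 0.23² + 0.03² + 0.08² + 0.27² = 0.0576 + 0.0004 + 0.0049 + 0.0036 + 0.0529 + 0.0009 + 0.0064 + 0.0729 = 0.1996
B_2 = 1 / 0.1996 = 5.0100
Highest B → broadest niche (most generalist): species 2 (B = 5.01).

species 2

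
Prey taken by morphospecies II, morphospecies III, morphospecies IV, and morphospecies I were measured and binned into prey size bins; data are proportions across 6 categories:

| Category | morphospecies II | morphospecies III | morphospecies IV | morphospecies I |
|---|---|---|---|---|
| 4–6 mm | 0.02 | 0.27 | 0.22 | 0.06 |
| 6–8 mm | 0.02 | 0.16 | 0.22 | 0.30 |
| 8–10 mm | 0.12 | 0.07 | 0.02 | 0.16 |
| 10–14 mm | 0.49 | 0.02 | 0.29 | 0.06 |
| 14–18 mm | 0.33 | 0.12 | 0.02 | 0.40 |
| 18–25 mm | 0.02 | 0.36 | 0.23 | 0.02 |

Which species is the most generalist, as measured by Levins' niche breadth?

Σp_IIᵢ² = 0.02² + 0.02² + 0.12² + 0.49² + 0.33² + 0.02² = 0.0004 + 0.0004 + 0.0144 + 0.2401 + 0.1089 + 0.0004 = 0.3646
B_II = 1 / 0.3646 = 2.7427
Σp_IIIᵢ² = 0.27² + 0.16² + 0.07² + 0.02² + 0.12² + 0.36² = 0.0729 + 0.0256 + 0.0049 + 0.0004 + 0.0144 + 0.1296 = 0.2478
B_III = 1 / 0.2478 = 4.0355
Σp_IVᵢ² = 0.22² + 0.22² + 0.02² + 0.29² + 0.02² + 0.23² = 0.0484 + 0.0484 + 0.0004 + 0.0841 + 0.0004 + 0.0529 = 0.2346
B_IV = 1 / 0.2346 = 4.2626
Σp_Iᵢ² = 0.06² + 0.30² + 0.16² + 0.06² + 0.40² + 0.02² = 0.0036 + 0.0900 + 0.0256 + 0.0036 + 0.1600 + 0.0004 = 0.2832
B_I = 1 / 0.2832 = 3.5311
Highest B → broadest niche (most generalist): morphospecies IV (B = 4.26).

morphospecies IV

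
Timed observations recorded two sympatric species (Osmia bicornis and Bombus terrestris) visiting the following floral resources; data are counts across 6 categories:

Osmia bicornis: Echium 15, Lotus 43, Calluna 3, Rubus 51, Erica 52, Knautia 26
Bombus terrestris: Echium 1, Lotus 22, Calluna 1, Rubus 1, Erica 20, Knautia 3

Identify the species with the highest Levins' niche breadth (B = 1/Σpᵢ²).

Proportions for Osmia bicornis (n=190): 15/190=0.0789, 43/190=0.2263, 3/190=0.0158, 51/190=0.2684, 52/190=0.2737, 26/190=0.1368
Proportions for Bombus terrestris (n=48): 1/48=0.0208, 22/48=0.4583, 1/48=0.0208, 1/48=0.0208, 20/48=0.4167, 3/48=0.0625
Σp_bicoᵢ² = 0.0789² + 0.2263² + 0.0158² + 0.2684² + 0.2737² + 0.1368² = 0.006225 + 0.051212 + 0.000250 + 0.072039 + 0.074912 + 0.018714 = 0.223352
B_bico = 1 / 0.223352 = 4.4772
Σp_terrᵢ² = 0.0208² + 0.4583² + 0.0208² + 0.0208² + 0.4167² + 0.0625² = 0.000433 + 0.210039 + 0.000433 + 0.000433 + 0.173639 + 0.003906 = 0.388883
B_terr = 1 / 0.388883 = 2.5715
Highest B → broadest niche (most generalist): Osmia bicornis (B = 4.48).

Osmia bicornis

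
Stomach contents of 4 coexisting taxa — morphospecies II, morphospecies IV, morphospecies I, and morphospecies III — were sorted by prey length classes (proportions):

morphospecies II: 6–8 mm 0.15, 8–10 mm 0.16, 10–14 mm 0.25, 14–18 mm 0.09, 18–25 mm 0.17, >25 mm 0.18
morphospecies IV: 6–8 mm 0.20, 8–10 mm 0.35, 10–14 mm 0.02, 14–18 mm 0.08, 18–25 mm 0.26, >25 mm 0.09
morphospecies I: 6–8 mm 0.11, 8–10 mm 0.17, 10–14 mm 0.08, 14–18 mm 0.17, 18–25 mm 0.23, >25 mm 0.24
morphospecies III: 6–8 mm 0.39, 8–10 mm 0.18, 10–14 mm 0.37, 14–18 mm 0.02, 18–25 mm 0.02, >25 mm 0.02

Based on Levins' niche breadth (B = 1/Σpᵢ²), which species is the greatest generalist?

morphospecies II

Σp_IIᵢ² = 0.15² + 0.16² + 0.25² + 0.09² + 0.17² + 0.18² = 0.0225 + 0.0256 + 0.0625 + 0.0081 + 0.0289 + 0.0324 = 0.1800
B_II = 1 / 0.1800 = 5.5556
Σp_IVᵢ² = 0.20² + 0.35² + 0.02² + 0.08² + 0.26² + 0.09² = 0.0400 + 0.1225 + 0.0004 + 0.0064 + 0.0676 + 0.0081 = 0.2450
B_IV = 1 / 0.2450 = 4.0816
Σp_Iᵢ² = 0.11² + 0.17² + 0.08² + 0.17² + 0.23² + 0.24² = 0.0121 + 0.0289 + 0.0064 + 0.0289 + 0.0529 + 0.0576 = 0.1868
B_I = 1 / 0.1868 = 5.3533
Σp_IIIᵢ² = 0.39² + 0.18² + 0.37² + 0.02² + 0.02² + 0.02² = 0.1521 + 0.0324 + 0.1369 + 0.0004 + 0.0004 + 0.0004 = 0.3226
B_III = 1 / 0.3226 = 3.0998
Highest B → broadest niche (most generalist): morphospecies II (B = 5.56).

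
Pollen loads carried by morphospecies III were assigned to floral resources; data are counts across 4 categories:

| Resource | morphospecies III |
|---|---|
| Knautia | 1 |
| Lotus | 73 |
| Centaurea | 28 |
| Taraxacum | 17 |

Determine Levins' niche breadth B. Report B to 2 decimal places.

Proportions for morphospecies III (n=119): 1/119=0.0084, 73/119=0.6134, 28/119=0.2353, 17/119=0.1429
Σpᵢ² = 0.0084² + 0.6134² + 0.2353² + 0.1429² = 0.000071 + 0.376260 + 0.055366 + 0.020420 = 0.452117
B = 1 / 0.452117 = 2.2118

2.21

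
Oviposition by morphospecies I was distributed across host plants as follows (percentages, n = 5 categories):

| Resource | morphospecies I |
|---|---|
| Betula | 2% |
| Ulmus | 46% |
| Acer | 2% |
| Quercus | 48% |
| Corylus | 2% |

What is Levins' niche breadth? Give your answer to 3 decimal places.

2.256

Convert percentages to proportions (divide by 100).
Σpᵢ² = 0.02² + 0.46² + 0.02² + 0.48² + 0.02² = 0.0004 + 0.2116 + 0.0004 + 0.2304 + 0.0004 = 0.4432
B = 1 / 0.4432 = 2.25632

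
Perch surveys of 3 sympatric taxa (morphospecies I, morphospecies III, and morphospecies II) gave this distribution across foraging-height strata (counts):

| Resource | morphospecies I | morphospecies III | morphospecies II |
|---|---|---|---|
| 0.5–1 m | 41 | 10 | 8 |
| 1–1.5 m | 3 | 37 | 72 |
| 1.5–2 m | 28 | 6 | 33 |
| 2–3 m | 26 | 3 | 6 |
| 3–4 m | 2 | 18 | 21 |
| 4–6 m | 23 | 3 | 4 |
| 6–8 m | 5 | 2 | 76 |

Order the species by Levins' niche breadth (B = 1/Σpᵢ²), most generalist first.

Proportions for morphospecies I (n=128): 41/128=0.3203, 3/128=0.0234, 28/128=0.2188, 26/128=0.2031, 2/128=0.0156, 23/128=0.1797, 5/128=0.0391
Proportions for morphospecies III (n=79): 10/79=0.1266, 37/79=0.4684, 6/79=0.0759, 3/79=0.0380, 18/79=0.2278, 3/79=0.0380, 2/79=0.0253
Proportions for morphospecies II (n=220): 8/220=0.0364, 72/220=0.3273, 33/220=0.1500, 6/220=0.0273, 21/220=0.0955, 4/220=0.0182, 76/220=0.3455
Σp_Iᵢ² = 0.3203² + 0.0234² + 0.2188² + 0.2031² + 0.0156² + 0.1797² + 0.0391² = 0.102592 + 0.000548 + 0.047873 + 0.041250 + 0.000243 + 0.032292 + 0.001529 = 0.226327
B_I = 1 / 0.226327 = 4.4184
Σp_IIIᵢ² = 0.1266² + 0.4684² + 0.0759² + 0.0380² + 0.2278² + 0.0380² + 0.0253² = 0.016028 + 0.219399 + 0.005761 + 0.001444 + 0.051893 + 0.001444 + 0.000640 = 0.296609
B_III = 1 / 0.296609 = 3.3714
Σp_IIᵢ² = 0.0364² + 0.3273² + 0.1500² + 0.0273² + 0.0955² + 0.0182² + 0.3455² = 0.001325 + 0.107125 + 0.022500 + 0.000745 + 0.009120 + 0.000331 + 0.119370 = 0.260516
B_II = 1 / 0.260516 = 3.8385
Ranking by B (broadest → narrowest): morphospecies I (4.42) > morphospecies II (3.84) > morphospecies III (3.37)

morphospecies I > morphospecies II > morphospecies III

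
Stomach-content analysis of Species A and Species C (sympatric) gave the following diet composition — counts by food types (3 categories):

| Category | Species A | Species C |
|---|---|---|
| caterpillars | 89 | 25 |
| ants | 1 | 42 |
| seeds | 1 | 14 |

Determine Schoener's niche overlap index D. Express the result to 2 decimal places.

Proportions for Species A (n=91): 89/91=0.9780, 1/91=0.0110, 1/91=0.0110
Proportions for Species C (n=81): 25/81=0.3086, 42/81=0.5185, 14/81=0.1728
Σ|p₁ᵢ − p₂ᵢ| = 0.6694 + 0.5075 + 0.1618 = 1.3387
D = 1 − ½ × 1.3387 = 1 − 0.66935 = 0.33065

0.33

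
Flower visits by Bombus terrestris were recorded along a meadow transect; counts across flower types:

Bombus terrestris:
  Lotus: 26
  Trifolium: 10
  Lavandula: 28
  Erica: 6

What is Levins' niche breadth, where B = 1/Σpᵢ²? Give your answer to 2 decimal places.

3.07

Proportions for Bombus terrestris (n=70): 26/70=0.3714, 10/70=0.1429, 28/70=0.4000, 6/70=0.0857
Σpᵢ² = 0.3714² + 0.1429² + 0.4000² + 0.0857² = 0.137938 + 0.020420 + 0.160000 + 0.007344 = 0.325702
B = 1 / 0.325702 = 3.0703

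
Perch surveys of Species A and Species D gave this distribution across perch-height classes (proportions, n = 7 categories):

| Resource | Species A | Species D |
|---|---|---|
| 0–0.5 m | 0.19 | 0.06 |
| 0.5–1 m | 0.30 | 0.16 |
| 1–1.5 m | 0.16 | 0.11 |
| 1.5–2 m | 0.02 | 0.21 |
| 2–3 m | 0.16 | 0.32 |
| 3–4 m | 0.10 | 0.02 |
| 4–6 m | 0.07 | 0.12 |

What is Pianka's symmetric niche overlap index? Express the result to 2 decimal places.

Σ p₁ᵢp₂ᵢ = 0.0114 + 0.0480 + 0.0176 + 0.0042 + 0.0512 + 0.0020 + 0.0084 = 0.1428
Σp_1ᵢ² = 0.19² + 0.30² + 0.16² + 0.02² + 0.16² + 0.10² + 0.07² = 0.0361 + 0.0900 + 0.0256 + 0.0004 + 0.0256 + 0.0100 + 0.0049 = 0.1926
Σp_2ᵢ² = 0.06² + 0.16² + 0.11² + 0.21² + 0.32² + 0.02² + 0.12² = 0.0036 + 0.0256 + 0.0121 + 0.0441 + 0.1024 + 0.0004 + 0.0144 = 0.2026
O = 0.1428 / √(0.1926 × 0.2026) = 0.1428 / 0.19754 = 0.7229

0.72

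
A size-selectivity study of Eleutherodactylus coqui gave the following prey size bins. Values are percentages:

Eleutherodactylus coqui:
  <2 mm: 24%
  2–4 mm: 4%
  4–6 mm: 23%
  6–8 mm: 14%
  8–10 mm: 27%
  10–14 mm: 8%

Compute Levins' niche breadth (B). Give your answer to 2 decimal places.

Convert percentages to proportions (divide by 100).
Σpᵢ² = 0.24² + 0.04² + 0.23² + 0.14² + 0.27² + 0.08² = 0.0576 + 0.0016 + 0.0529 + 0.0196 + 0.0729 + 0.0064 = 0.2110
B = 1 / 0.2110 = 4.7393

4.74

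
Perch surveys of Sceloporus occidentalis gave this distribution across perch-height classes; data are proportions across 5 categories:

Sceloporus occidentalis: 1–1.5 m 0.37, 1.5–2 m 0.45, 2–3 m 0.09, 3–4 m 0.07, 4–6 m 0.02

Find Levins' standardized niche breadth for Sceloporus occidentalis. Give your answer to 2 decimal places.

0.46

Σpᵢ² = 0.37² + 0.45² + 0.09² + 0.07² + 0.02² = 0.1369 + 0.2025 + 0.0081 + 0.0049 + 0.0004 = 0.3528
B = 1 / 0.3528 = 2.8345
Bₛ = (B − 1)/(n − 1) = (2.8345 − 1)/(5 − 1) = 1.8345/4 = 0.4586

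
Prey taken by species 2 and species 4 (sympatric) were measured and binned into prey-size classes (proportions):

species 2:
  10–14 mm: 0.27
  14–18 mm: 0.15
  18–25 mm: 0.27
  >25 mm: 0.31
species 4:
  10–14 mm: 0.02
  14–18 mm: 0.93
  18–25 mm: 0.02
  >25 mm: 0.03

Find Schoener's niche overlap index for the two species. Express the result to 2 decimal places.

Σ|p₁ᵢ − p₂ᵢ| = 0.25 + 0.78 + 0.25 + 0.28 = 1.56
D = 1 − ½ × 1.56 = 1 − 0.780 = 0.2200

0.22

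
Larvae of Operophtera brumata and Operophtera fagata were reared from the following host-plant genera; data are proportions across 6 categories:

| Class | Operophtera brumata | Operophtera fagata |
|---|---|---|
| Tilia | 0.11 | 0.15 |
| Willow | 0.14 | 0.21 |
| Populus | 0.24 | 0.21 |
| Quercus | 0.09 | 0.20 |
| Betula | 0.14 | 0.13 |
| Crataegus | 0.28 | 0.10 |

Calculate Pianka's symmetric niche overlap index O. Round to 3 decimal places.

Σ p₁ᵢp₂ᵢ = 0.0165 + 0.0294 + 0.0504 + 0.0180 + 0.0182 + 0.0280 = 0.1605
Σp_1ᵢ² = 0.11² + 0.14² + 0.24² + 0.09² + 0.14² + 0.28² = 0.0121 + 0.0196 + 0.0576 + 0.0081 + 0.0196 + 0.0784 = 0.1954
Σp_2ᵢ² = 0.15² + 0.21² + 0.21² + 0.20² + 0.13² + 0.10² = 0.0225 + 0.0441 + 0.0441 + 0.0400 + 0.0169 + 0.0100 = 0.1776
O = 0.1605 / √(0.1954 × 0.1776) = 0.1605 / 0.186288 = 0.86157

0.862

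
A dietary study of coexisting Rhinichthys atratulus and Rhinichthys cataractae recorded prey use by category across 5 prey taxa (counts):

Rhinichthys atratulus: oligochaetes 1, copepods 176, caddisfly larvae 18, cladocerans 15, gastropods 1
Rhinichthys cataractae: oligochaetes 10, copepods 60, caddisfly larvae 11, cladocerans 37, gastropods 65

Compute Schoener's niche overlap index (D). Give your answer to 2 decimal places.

Proportions for Rhinichthys atratulus (n=211): 1/211=0.0047, 176/211=0.8341, 18/211=0.0853, 15/211=0.0711, 1/211=0.0047
Proportions for Rhinichthys cataractae (n=183): 10/183=0.0546, 60/183=0.3279, 11/183=0.0601, 37/183=0.2022, 65/183=0.3552
Σ|p₁ᵢ − p₂ᵢ| = 0.0499 + 0.5062 + 0.0252 + 0.1311 + 0.3505 = 1.0629
D = 1 − ½ × 1.0629 = 1 − 0.53145 = 0.46855

0.47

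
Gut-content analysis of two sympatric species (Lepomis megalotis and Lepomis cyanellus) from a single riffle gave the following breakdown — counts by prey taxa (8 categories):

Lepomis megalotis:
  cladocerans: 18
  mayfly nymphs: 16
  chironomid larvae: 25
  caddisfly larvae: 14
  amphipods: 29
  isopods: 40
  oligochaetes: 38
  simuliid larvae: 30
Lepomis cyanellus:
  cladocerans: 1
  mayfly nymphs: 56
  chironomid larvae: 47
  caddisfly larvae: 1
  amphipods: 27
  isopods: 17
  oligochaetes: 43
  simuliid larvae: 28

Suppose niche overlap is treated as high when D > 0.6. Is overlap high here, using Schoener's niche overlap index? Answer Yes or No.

Yes

Proportions for Lepomis megalotis (n=210): 18/210=0.0857, 16/210=0.0762, 25/210=0.1190, 14/210=0.0667, 29/210=0.1381, 40/210=0.1905, 38/210=0.1810, 30/210=0.1429
Proportions for Lepomis cyanellus (n=220): 1/220=0.0045, 56/220=0.2545, 47/220=0.2136, 1/220=0.0045, 27/220=0.1227, 17/220=0.0773, 43/220=0.1955, 28/220=0.1273
Σ|p₁ᵢ − p₂ᵢ| = 0.0812 + 0.1783 + 0.0946 + 0.0622 + 0.0154 + 0.1132 + 0.0145 + 0.0156 = 0.5750
D = 1 − ½ × 0.5750 = 1 − 0.28750 = 0.71250
D = 0.71250 > 0.6 → Yes.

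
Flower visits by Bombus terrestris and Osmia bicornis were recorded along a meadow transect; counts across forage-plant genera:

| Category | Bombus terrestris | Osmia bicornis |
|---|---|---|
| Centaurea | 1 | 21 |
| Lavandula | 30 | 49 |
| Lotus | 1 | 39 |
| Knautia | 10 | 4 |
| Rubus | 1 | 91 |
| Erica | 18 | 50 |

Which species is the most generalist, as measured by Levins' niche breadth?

Proportions for Bombus terrestris (n=61): 1/61=0.0164, 30/61=0.4918, 1/61=0.0164, 10/61=0.1639, 1/61=0.0164, 18/61=0.2951
Proportions for Osmia bicornis (n=254): 21/254=0.0827, 49/254=0.1929, 39/254=0.1535, 4/254=0.0157, 91/254=0.3583, 50/254=0.1969
Σp_terrᵢ² = 0.0164² + 0.4918² + 0.0164² + 0.1639² + 0.0164² + 0.2951² = 0.000269 + 0.241867 + 0.000269 + 0.026863 + 0.000269 + 0.087084 = 0.356621
B_terr = 1 / 0.356621 = 2.8041
Σp_bicoᵢ² = 0.0827² + 0.1929² + 0.1535² + 0.0157² + 0.3583² + 0.1969² = 0.006839 + 0.037210 + 0.023562 + 0.000246 + 0.128379 + 0.038770 = 0.235006
B_bico = 1 / 0.235006 = 4.2552
Highest B → broadest niche (most generalist): Osmia bicornis (B = 4.26).

Osmia bicornis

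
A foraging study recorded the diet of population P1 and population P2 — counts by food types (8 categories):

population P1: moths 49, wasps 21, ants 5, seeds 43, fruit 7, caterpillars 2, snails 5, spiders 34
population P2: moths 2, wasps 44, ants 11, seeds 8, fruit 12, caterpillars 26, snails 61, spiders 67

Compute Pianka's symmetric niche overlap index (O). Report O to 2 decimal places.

Proportions for population P1 (n=166): 49/166=0.2952, 21/166=0.1265, 5/166=0.0301, 43/166=0.2590, 7/166=0.0422, 2/166=0.0120, 5/166=0.0301, 34/166=0.2048
Proportions for population P2 (n=231): 2/231=0.0087, 44/231=0.1905, 11/231=0.0476, 8/231=0.0346, 12/231=0.0519, 26/231=0.1126, 61/231=0.2641, 67/231=0.2900
Σ p₁ᵢp₂ᵢ = 0.002568 + 0.024098 + 0.001433 + 0.008961 + 0.002190 + 0.001351 + 0.007949 + 0.059392 = 0.107942
Σp_1ᵢ² = 0.2952² + 0.1265² + 0.0301² + 0.2590² + 0.0422² + 0.0120² + 0.0301² + 0.2048² = 0.087143 + 0.016002 + 0.000906 + 0.067081 + 0.001781 + 0.000144 + 0.000906 + 0.041943 = 0.215906
Σp_2ᵢ² = 0.0087² + 0.1905² + 0.0476² + 0.0346² + 0.0519² + 0.1126² + 0.2641² + 0.2900² = 0.000076 + 0.036290 + 0.002266 + 0.001197 + 0.002694 + 0.012679 + 0.069749 + 0.084100 = 0.209051
O = 0.107942 / √(0.215906 × 0.209051) = 0.107942 / 0.2124509 = 0.5081

0.51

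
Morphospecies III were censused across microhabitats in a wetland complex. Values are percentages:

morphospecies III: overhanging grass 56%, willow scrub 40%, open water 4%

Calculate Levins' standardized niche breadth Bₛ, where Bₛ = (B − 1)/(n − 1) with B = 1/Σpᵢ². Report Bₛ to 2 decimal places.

Convert percentages to proportions (divide by 100).
Σpᵢ² = 0.56² + 0.40² + 0.04² = 0.3136 + 0.1600 + 0.0016 = 0.4752
B = 1 / 0.4752 = 2.1044
Bₛ = (B − 1)/(n − 1) = (2.1044 − 1)/(3 − 1) = 1.1044/2 = 0.5522

0.55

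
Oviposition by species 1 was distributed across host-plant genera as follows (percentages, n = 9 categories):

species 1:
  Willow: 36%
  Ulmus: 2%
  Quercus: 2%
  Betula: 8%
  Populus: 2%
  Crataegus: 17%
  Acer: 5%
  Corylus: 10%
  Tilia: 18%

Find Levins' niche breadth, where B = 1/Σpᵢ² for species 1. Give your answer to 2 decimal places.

4.74

Convert percentages to proportions (divide by 100).
Σpᵢ² = 0.36² + 0.02² + 0.02² + 0.08² + 0.02² + 0.17² + 0.05² + 0.10² + 0.18² = 0.1296 + 0.0004 + 0.0004 + 0.0064 + 0.0004 + 0.0289 + 0.0025 + 0.0100 + 0.0324 = 0.2110
B = 1 / 0.2110 = 4.7393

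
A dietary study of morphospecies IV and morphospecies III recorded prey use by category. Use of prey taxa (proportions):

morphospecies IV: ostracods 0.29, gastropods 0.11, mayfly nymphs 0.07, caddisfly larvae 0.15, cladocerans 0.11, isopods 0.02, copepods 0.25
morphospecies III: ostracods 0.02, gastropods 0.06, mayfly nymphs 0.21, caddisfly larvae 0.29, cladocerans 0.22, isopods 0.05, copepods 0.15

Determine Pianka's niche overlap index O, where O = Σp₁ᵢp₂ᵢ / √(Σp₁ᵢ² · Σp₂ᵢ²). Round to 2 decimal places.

Σ p₁ᵢp₂ᵢ = 0.0058 + 0.0066 + 0.0147 + 0.0435 + 0.0242 + 0.0010 + 0.0375 = 0.1333
Σp_1ᵢ² = 0.29² + 0.11² + 0.07² + 0.15² + 0.11² + 0.02² + 0.25² = 0.0841 + 0.0121 + 0.0049 + 0.0225 + 0.0121 + 0.0004 + 0.0625 = 0.1986
Σp_2ᵢ² = 0.02² + 0.06² + 0.21² + 0.29² + 0.22² + 0.05² + 0.15² = 0.0004 + 0.0036 + 0.0441 + 0.0841 + 0.0484 + 0.0025 + 0.0225 = 0.2056
O = 0.1333 / √(0.1986 × 0.2056) = 0.1333 / 0.20207 = 0.6597

0.66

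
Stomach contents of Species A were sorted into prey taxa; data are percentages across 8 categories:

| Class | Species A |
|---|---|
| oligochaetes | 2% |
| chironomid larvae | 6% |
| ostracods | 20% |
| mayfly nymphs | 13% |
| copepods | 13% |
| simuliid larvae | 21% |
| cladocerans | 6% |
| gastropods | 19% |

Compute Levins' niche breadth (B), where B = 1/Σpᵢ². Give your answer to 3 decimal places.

6.188

Convert percentages to proportions (divide by 100).
Σpᵢ² = 0.02² + 0.06² + 0.20² + 0.13² + 0.13² + 0.21² + 0.06² + 0.19² = 0.0004 + 0.0036 + 0.0400 + 0.0169 + 0.0169 + 0.0441 + 0.0036 + 0.0361 = 0.1616
B = 1 / 0.1616 = 6.18812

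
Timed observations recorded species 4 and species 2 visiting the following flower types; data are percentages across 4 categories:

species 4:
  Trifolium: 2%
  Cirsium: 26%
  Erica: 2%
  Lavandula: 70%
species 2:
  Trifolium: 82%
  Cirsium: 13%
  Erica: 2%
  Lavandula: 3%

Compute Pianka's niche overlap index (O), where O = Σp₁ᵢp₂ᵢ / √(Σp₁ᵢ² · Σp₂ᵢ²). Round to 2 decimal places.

Convert percentages to proportions (divide by 100).
Σ p₁ᵢp₂ᵢ = 0.0164 + 0.0338 + 0.0004 + 0.0210 = 0.0716
Σp_1ᵢ² = 0.02² + 0.26² + 0.02² + 0.70² = 0.0004 + 0.0676 + 0.0004 + 0.4900 = 0.5584
Σp_2ᵢ² = 0.82² + 0.13² + 0.02² + 0.03² = 0.6724 + 0.0169 + 0.0004 + 0.0009 = 0.6906
O = 0.0716 / √(0.5584 × 0.6906) = 0.0716 / 0.62099 = 0.1153

0.12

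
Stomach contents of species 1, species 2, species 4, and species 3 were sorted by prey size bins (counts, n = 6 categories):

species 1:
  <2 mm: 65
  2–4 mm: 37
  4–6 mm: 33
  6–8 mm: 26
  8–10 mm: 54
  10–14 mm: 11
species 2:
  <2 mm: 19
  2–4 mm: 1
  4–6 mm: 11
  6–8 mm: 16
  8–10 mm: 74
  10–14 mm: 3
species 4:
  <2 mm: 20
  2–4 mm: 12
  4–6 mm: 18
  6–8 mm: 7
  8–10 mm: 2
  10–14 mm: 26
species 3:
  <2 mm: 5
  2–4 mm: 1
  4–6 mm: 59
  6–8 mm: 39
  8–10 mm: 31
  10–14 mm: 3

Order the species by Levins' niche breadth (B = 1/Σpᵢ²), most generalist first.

Proportions for species 1 (n=226): 65/226=0.2876, 37/226=0.1637, 33/226=0.1460, 26/226=0.1150, 54/226=0.2389, 11/226=0.0487
Proportions for species 2 (n=124): 19/124=0.1532, 1/124=0.0081, 11/124=0.0887, 16/124=0.1290, 74/124=0.5968, 3/124=0.0242
Proportions for species 4 (n=85): 20/85=0.2353, 12/85=0.1412, 18/85=0.2118, 7/85=0.0824, 2/85=0.0235, 26/85=0.3059
Proportions for species 3 (n=138): 5/138=0.0362, 1/138=0.0072, 59/138=0.4275, 39/138=0.2826, 31/138=0.2246, 3/138=0.0217
Σp_1ᵢ² = 0.2876² + 0.1637² + 0.1460² + 0.1150² + 0.2389² + 0.0487² = 0.082714 + 0.026798 + 0.021316 + 0.013225 + 0.057073 + 0.002372 = 0.203498
B_1 = 1 / 0.203498 = 4.9141
Σp_2ᵢ² = 0.1532² + 0.0081² + 0.0887² + 0.1290² + 0.5968² + 0.0242² = 0.023470 + 0.000066 + 0.007868 + 0.016641 + 0.356170 + 0.000586 = 0.404801
B_2 = 1 / 0.404801 = 2.4703
Σp_4ᵢ² = 0.2353² + 0.1412² + 0.2118² + 0.0824² + 0.0235² + 0.3059² = 0.055366 + 0.019937 + 0.044859 + 0.006790 + 0.000552 + 0.093575 = 0.221079
B_4 = 1 / 0.221079 = 4.5233
Σp_3ᵢ² = 0.0362² + 0.0072² + 0.4275² + 0.2826² + 0.2246² + 0.0217² = 0.001310 + 0.000052 + 0.182756 + 0.079863 + 0.050445 + 0.000471 = 0.314897
B_3 = 1 / 0.314897 = 3.1756
Ranking by B (broadest → narrowest): species 1 (4.91) > species 4 (4.52) > species 3 (3.18) > species 2 (2.47)

species 1 > species 4 > species 3 > species 2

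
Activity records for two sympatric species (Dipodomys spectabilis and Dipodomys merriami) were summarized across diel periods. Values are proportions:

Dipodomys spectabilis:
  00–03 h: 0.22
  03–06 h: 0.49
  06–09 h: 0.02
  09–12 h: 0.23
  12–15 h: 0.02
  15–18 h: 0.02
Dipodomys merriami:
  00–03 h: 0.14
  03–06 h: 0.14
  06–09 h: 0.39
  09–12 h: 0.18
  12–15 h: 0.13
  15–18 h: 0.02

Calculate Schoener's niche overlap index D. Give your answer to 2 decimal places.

Σ|p₁ᵢ − p₂ᵢ| = 0.08 + 0.35 + 0.37 + 0.05 + 0.11 + 0.00 = 0.96
D = 1 − ½ × 0.96 = 1 − 0.480 = 0.5200

0.52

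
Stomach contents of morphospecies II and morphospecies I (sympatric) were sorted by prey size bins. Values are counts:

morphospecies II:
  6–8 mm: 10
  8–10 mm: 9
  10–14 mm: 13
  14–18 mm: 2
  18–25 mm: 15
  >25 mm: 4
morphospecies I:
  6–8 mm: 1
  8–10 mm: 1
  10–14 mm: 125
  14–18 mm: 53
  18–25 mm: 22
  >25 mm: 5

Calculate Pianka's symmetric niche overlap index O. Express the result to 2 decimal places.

Proportions for morphospecies II (n=53): 10/53=0.1887, 9/53=0.1698, 13/53=0.2453, 2/53=0.0377, 15/53=0.2830, 4/53=0.0755
Proportions for morphospecies I (n=207): 1/207=0.0048, 1/207=0.0048, 125/207=0.6039, 53/207=0.2560, 22/207=0.1063, 5/207=0.0242
Σ p₁ᵢp₂ᵢ = 0.000906 + 0.000815 + 0.148137 + 0.009651 + 0.030083 + 0.001827 = 0.191419
Σp_1ᵢ² = 0.1887² + 0.1698² + 0.2453² + 0.0377² + 0.2830² + 0.0755² = 0.035608 + 0.028832 + 0.060172 + 0.001421 + 0.080089 + 0.005700 = 0.211822
Σp_2ᵢ² = 0.0048² + 0.0048² + 0.6039² + 0.2560² + 0.1063² + 0.0242² = 0.000023 + 0.000023 + 0.364695 + 0.065536 + 0.011300 + 0.000586 = 0.442163
O = 0.191419 / √(0.211822 × 0.442163) = 0.191419 / 0.3060390 = 0.6255

0.63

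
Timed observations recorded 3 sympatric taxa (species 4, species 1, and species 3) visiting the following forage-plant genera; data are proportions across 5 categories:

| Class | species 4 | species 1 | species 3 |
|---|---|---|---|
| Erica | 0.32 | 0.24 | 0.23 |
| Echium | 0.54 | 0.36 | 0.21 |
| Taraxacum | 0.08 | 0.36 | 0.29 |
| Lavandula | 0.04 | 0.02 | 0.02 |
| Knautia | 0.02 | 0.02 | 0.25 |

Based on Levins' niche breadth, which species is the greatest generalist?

species 3

Σp_4ᵢ² = 0.32² + 0.54² + 0.08² + 0.04² + 0.02² = 0.1024 + 0.2916 + 0.0064 + 0.0016 + 0.0004 = 0.4024
B_4 = 1 / 0.4024 = 2.4851
Σp_1ᵢ² = 0.24² + 0.36² + 0.36² + 0.02² + 0.02² = 0.0576 + 0.1296 + 0.1296 + 0.0004 + 0.0004 = 0.3176
B_1 = 1 / 0.3176 = 3.1486
Σp_3ᵢ² = 0.23² + 0.21² + 0.29² + 0.02² + 0.25² = 0.0529 + 0.0441 + 0.0841 + 0.0004 + 0.0625 = 0.2440
B_3 = 1 / 0.2440 = 4.0984
Highest B → broadest niche (most generalist): species 3 (B = 4.10).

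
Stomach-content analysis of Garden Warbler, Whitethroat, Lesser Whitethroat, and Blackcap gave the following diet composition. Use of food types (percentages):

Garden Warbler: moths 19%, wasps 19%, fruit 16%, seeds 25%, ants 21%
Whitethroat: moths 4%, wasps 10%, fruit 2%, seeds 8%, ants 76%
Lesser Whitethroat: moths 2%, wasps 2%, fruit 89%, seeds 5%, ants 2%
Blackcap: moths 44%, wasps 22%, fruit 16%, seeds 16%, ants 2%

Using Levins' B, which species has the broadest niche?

Convert percentages to proportions (divide by 100).
Σp_Gardᵢ² = 0.19² + 0.19² + 0.16² + 0.25² + 0.21² = 0.0361 + 0.0361 + 0.0256 + 0.0625 + 0.0441 = 0.2044
B_Gard = 1 / 0.2044 = 4.8924
Σp_Whitᵢ² = 0.04² + 0.10² + 0.02² + 0.08² + 0.76² = 0.0016 + 0.0100 + 0.0004 + 0.0064 + 0.5776 = 0.5960
B_Whit = 1 / 0.5960 = 1.6779
Σp_Lessᵢ² = 0.02² + 0.02² + 0.89² + 0.05² + 0.02² = 0.0004 + 0.0004 + 0.7921 + 0.0025 + 0.0004 = 0.7958
B_Less = 1 / 0.7958 = 1.2566
Σp_Blacᵢ² = 0.44² + 0.22² + 0.16² + 0.16² + 0.02² = 0.1936 + 0.0484 + 0.0256 + 0.0256 + 0.0004 = 0.2936
B_Blac = 1 / 0.2936 = 3.4060
Highest B → broadest niche (most generalist): Garden Warbler (B = 4.89).

Garden Warbler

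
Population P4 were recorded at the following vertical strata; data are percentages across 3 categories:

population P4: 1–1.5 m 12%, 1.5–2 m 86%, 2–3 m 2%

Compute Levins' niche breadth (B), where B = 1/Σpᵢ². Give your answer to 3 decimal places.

Convert percentages to proportions (divide by 100).
Σpᵢ² = 0.12² + 0.86² + 0.02² = 0.0144 + 0.7396 + 0.0004 = 0.7544
B = 1 / 0.7544 = 1.32556

1.326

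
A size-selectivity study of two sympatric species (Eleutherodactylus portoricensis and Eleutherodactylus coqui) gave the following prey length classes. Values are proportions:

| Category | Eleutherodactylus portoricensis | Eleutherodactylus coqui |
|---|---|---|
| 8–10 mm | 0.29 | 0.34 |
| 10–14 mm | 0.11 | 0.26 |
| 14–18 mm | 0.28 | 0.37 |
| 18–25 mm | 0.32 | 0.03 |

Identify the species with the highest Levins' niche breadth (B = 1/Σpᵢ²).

Σp_portᵢ² = 0.29² + 0.11² + 0.28² + 0.32² = 0.0841 + 0.0121 + 0.0784 + 0.1024 = 0.2770
B_port = 1 / 0.2770 = 3.6101
Σp_coquᵢ² = 0.34² + 0.26² + 0.37² + 0.03² = 0.1156 + 0.0676 + 0.1369 + 0.0009 = 0.3210
B_coqu = 1 / 0.3210 = 3.1153
Highest B → broadest niche (most generalist): Eleutherodactylus portoricensis (B = 3.61).

Eleutherodactylus portoricensis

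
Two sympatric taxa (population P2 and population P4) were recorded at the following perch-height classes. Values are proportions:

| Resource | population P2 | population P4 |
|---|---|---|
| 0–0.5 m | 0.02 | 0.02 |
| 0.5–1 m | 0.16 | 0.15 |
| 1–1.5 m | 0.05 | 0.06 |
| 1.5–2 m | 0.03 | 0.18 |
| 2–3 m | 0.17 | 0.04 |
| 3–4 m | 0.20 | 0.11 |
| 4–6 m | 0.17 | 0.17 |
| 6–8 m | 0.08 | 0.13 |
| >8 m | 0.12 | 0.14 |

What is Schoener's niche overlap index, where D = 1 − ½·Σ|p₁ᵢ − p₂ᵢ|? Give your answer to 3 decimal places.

Σ|p₁ᵢ − p₂ᵢ| = 0.00 + 0.01 + 0.01 + 0.15 + 0.13 + 0.09 + 0.00 + 0.05 + 0.02 = 0.46
D = 1 − ½ × 0.46 = 1 − 0.230 = 0.77000

0.770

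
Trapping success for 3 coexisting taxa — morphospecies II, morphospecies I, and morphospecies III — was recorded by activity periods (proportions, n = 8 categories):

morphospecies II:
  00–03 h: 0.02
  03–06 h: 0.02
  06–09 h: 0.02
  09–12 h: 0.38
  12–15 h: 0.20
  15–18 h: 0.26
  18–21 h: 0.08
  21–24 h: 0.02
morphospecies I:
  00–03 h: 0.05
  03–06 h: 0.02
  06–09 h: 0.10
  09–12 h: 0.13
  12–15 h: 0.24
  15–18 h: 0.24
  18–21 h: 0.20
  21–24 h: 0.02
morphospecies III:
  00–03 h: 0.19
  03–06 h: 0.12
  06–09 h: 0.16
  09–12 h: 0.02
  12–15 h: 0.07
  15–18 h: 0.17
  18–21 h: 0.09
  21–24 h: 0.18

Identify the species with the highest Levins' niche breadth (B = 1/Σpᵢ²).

Σp_IIᵢ² = 0.02² + 0.02² + 0.02² + 0.38² + 0.20² + 0.26² + 0.08² + 0.02² = 0.0004 + 0.0004 + 0.0004 + 0.1444 + 0.0400 + 0.0676 + 0.0064 + 0.0004 = 0.2600
B_II = 1 / 0.2600 = 3.8462
Σp_Iᵢ² = 0.05² + 0.02² + 0.10² + 0.13² + 0.24² + 0.24² + 0.20² + 0.02² = 0.0025 + 0.0004 + 0.0100 + 0.0169 + 0.0576 + 0.0576 + 0.0400 + 0.0004 = 0.1854
B_I = 1 / 0.1854 = 5.3937
Σp_IIIᵢ² = 0.19² + 0.12² + 0.16² + 0.02² + 0.07² + 0.17² + 0.09² + 0.18² = 0.0361 + 0.0144 + 0.0256 + 0.0004 + 0.0049 + 0.0289 + 0.0081 + 0.0324 = 0.1508
B_III = 1 / 0.1508 = 6.6313
Highest B → broadest niche (most generalist): morphospecies III (B = 6.63).

morphospecies III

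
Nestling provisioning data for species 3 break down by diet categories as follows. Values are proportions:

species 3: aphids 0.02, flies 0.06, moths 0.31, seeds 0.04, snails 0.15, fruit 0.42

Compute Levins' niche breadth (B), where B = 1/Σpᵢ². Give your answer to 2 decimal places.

Σpᵢ² = 0.02² + 0.06² + 0.31² + 0.04² + 0.15² + 0.42² = 0.0004 + 0.0036 + 0.0961 + 0.0016 + 0.0225 + 0.1764 = 0.3006
B = 1 / 0.3006 = 3.3267

3.33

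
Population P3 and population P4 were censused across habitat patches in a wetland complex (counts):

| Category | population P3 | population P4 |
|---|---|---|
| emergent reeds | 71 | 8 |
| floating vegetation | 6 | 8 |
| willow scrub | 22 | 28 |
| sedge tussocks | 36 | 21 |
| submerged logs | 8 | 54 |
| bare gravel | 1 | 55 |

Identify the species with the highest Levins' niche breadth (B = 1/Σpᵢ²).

population P4

Proportions for population P3 (n=144): 71/144=0.4931, 6/144=0.0417, 22/144=0.1528, 36/144=0.2500, 8/144=0.0556, 1/144=0.0069
Proportions for population P4 (n=174): 8/174=0.0460, 8/174=0.0460, 28/174=0.1609, 21/174=0.1207, 54/174=0.3103, 55/174=0.3161
Σp_P3ᵢ² = 0.4931² + 0.0417² + 0.1528² + 0.2500² + 0.0556² + 0.0069² = 0.243148 + 0.001739 + 0.023348 + 0.062500 + 0.003091 + 0.000048 = 0.333874
B_P3 = 1 / 0.333874 = 2.9951
Σp_P4ᵢ² = 0.0460² + 0.0460² + 0.1609² + 0.1207² + 0.3103² + 0.3161² = 0.002116 + 0.002116 + 0.025889 + 0.014568 + 0.096286 + 0.099919 = 0.240894
B_P4 = 1 / 0.240894 = 4.1512
Highest B → broadest niche (most generalist): population P4 (B = 4.15).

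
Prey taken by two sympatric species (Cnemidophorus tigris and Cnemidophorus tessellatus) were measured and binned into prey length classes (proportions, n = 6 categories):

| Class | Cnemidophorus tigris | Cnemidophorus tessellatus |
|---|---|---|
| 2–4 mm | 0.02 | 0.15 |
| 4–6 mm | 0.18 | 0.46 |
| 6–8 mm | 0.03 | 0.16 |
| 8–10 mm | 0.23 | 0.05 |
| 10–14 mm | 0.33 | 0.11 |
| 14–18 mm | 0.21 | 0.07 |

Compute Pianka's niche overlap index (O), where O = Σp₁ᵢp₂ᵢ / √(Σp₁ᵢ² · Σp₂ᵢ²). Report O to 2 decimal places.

0.59

Σ p₁ᵢp₂ᵢ = 0.0030 + 0.0828 + 0.0048 + 0.0115 + 0.0363 + 0.0147 = 0.1531
Σp_1ᵢ² = 0.02² + 0.18² + 0.03² + 0.23² + 0.33² + 0.21² = 0.0004 + 0.0324 + 0.0009 + 0.0529 + 0.1089 + 0.0441 = 0.2396
Σp_2ᵢ² = 0.15² + 0.46² + 0.16² + 0.05² + 0.11² + 0.07² = 0.0225 + 0.2116 + 0.0256 + 0.0025 + 0.0121 + 0.0049 = 0.2792
O = 0.1531 / √(0.2396 × 0.2792) = 0.1531 / 0.25864 = 0.5919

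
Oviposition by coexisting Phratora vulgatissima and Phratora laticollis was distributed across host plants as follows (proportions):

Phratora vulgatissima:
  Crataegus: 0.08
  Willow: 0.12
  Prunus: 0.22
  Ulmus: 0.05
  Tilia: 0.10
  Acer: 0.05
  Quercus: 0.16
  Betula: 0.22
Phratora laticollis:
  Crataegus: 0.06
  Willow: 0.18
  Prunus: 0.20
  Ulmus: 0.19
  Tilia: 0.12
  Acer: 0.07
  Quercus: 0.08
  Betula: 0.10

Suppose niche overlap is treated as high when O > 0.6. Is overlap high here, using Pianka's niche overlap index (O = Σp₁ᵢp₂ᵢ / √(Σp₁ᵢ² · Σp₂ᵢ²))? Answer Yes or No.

Yes

Σ p₁ᵢp₂ᵢ = 0.0048 + 0.0216 + 0.0440 + 0.0095 + 0.0120 + 0.0035 + 0.0128 + 0.0220 = 0.1302
Σp_1ᵢ² = 0.08² + 0.12² + 0.22² + 0.05² + 0.10² + 0.05² + 0.16² + 0.22² = 0.0064 + 0.0144 + 0.0484 + 0.0025 + 0.0100 + 0.0025 + 0.0256 + 0.0484 = 0.1582
Σp_2ᵢ² = 0.06² + 0.18² + 0.20² + 0.19² + 0.12² + 0.07² + 0.08² + 0.10² = 0.0036 + 0.0324 + 0.0400 + 0.0361 + 0.0144 + 0.0049 + 0.0064 + 0.0100 = 0.1478
O = 0.1302 / √(0.1582 × 0.1478) = 0.1302 / 0.15291 = 0.8515
O = 0.8515 > 0.6 → Yes.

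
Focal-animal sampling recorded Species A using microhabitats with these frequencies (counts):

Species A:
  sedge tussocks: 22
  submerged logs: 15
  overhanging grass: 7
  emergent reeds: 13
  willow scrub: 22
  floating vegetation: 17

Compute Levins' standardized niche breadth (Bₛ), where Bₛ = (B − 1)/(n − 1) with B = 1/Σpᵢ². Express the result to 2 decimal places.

Proportions for Species A (n=96): 22/96=0.2292, 15/96=0.1563, 7/96=0.0729, 13/96=0.1354, 22/96=0.2292, 17/96=0.1771
Σpᵢ² = 0.2292² + 0.1563² + 0.0729² + 0.1354² + 0.2292² + 0.1771² = 0.052533 + 0.024430 + 0.005314 + 0.018333 + 0.052533 + 0.031364 = 0.184507
B = 1 / 0.184507 = 5.4198
Bₛ = (B − 1)/(n − 1) = (5.4198 − 1)/(6 − 1) = 4.4198/5 = 0.8840

0.88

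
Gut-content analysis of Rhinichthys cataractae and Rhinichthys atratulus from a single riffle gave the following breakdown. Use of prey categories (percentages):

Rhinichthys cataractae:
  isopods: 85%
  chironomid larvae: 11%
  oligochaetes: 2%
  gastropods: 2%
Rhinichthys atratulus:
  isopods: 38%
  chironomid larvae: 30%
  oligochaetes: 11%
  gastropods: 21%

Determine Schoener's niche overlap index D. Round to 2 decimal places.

Convert percentages to proportions (divide by 100).
Σ|p₁ᵢ − p₂ᵢ| = 0.47 + 0.19 + 0.09 + 0.19 = 0.94
D = 1 − ½ × 0.94 = 1 − 0.470 = 0.5300

0.53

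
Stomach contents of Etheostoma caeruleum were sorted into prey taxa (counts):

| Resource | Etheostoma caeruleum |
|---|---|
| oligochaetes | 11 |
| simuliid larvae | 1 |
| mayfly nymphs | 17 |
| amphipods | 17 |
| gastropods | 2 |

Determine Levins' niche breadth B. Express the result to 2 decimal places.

3.27

Proportions for Etheostoma caeruleum (n=48): 11/48=0.2292, 1/48=0.0208, 17/48=0.3542, 17/48=0.3542, 2/48=0.0417
Σpᵢ² = 0.2292² + 0.0208² + 0.3542² + 0.3542² + 0.0417² = 0.052533 + 0.000433 + 0.125458 + 0.125458 + 0.001739 = 0.305621
B = 1 / 0.305621 = 3.2720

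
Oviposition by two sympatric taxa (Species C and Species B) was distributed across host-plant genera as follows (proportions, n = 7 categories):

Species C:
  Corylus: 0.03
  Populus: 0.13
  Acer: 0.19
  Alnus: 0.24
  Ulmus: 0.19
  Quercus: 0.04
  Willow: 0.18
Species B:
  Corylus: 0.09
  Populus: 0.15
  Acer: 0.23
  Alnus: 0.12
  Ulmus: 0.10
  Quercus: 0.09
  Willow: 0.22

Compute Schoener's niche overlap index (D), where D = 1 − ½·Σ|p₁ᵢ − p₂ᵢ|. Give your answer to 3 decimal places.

Σ|p₁ᵢ − p₂ᵢ| = 0.06 + 0.02 + 0.04 + 0.12 + 0.09 + 0.05 + 0.04 = 0.42
D = 1 − ½ × 0.42 = 1 − 0.210 = 0.79000

0.790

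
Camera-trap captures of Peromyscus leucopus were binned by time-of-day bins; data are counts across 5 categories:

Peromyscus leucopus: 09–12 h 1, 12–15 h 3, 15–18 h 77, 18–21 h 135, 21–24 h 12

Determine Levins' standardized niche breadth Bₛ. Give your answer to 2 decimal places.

0.28

Proportions for Peromyscus leucopus (n=228): 1/228=0.0044, 3/228=0.0132, 77/228=0.3377, 135/228=0.5921, 12/228=0.0526
Σpᵢ² = 0.0044² + 0.0132² + 0.3377² + 0.5921² + 0.0526² = 0.000019 + 0.000174 + 0.114041 + 0.350582 + 0.002767 = 0.467583
B = 1 / 0.467583 = 2.1387
Bₛ = (B − 1)/(n − 1) = (2.1387 − 1)/(5 − 1) = 1.1387/4 = 0.2847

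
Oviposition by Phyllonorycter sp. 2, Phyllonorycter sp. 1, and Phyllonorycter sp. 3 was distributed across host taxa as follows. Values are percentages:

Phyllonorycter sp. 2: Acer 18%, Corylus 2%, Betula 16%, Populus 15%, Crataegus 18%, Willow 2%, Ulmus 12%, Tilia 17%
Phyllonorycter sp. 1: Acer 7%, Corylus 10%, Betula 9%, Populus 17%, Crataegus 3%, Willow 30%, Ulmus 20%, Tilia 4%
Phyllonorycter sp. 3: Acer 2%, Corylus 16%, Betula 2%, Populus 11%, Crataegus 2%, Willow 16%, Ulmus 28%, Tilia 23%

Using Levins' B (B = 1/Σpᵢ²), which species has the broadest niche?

Phyllonorycter sp. 2

Convert percentages to proportions (divide by 100).
Σp_2ᵢ² = 0.18² + 0.02² + 0.16² + 0.15² + 0.18² + 0.02² + 0.12² + 0.17² = 0.0324 + 0.0004 + 0.0256 + 0.0225 + 0.0324 + 0.0004 + 0.0144 + 0.0289 = 0.1570
B_2 = 1 / 0.1570 = 6.3694
Σp_1ᵢ² = 0.07² + 0.10² + 0.09² + 0.17² + 0.03² + 0.30² + 0.20² + 0.04² = 0.0049 + 0.0100 + 0.0081 + 0.0289 + 0.0009 + 0.0900 + 0.0400 + 0.0016 = 0.1844
B_1 = 1 / 0.1844 = 5.4230
Σp_3ᵢ² = 0.02² + 0.16² + 0.02² + 0.11² + 0.02² + 0.16² + 0.28² + 0.23² = 0.0004 + 0.0256 + 0.0004 + 0.0121 + 0.0004 + 0.0256 + 0.0784 + 0.0529 = 0.1958
B_3 = 1 / 0.1958 = 5.1073
Highest B → broadest niche (most generalist): Phyllonorycter sp. 2 (B = 6.37).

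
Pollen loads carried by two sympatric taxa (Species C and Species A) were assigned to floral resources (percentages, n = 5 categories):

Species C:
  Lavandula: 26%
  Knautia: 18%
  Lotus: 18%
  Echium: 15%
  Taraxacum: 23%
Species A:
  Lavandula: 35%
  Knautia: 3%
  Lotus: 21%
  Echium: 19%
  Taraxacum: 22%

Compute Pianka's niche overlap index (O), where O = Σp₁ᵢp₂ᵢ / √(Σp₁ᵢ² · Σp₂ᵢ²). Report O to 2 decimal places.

Convert percentages to proportions (divide by 100).
Σ p₁ᵢp₂ᵢ = 0.0910 + 0.0054 + 0.0378 + 0.0285 + 0.0506 = 0.2133
Σp_1ᵢ² = 0.26² + 0.18² + 0.18² + 0.15² + 0.23² = 0.0676 + 0.0324 + 0.0324 + 0.0225 + 0.0529 = 0.2078
Σp_2ᵢ² = 0.35² + 0.03² + 0.21² + 0.19² + 0.22² = 0.1225 + 0.0009 + 0.0441 + 0.0361 + 0.0484 = 0.2520
O = 0.2133 / √(0.2078 × 0.2520) = 0.2133 / 0.22884 = 0.9321

0.93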